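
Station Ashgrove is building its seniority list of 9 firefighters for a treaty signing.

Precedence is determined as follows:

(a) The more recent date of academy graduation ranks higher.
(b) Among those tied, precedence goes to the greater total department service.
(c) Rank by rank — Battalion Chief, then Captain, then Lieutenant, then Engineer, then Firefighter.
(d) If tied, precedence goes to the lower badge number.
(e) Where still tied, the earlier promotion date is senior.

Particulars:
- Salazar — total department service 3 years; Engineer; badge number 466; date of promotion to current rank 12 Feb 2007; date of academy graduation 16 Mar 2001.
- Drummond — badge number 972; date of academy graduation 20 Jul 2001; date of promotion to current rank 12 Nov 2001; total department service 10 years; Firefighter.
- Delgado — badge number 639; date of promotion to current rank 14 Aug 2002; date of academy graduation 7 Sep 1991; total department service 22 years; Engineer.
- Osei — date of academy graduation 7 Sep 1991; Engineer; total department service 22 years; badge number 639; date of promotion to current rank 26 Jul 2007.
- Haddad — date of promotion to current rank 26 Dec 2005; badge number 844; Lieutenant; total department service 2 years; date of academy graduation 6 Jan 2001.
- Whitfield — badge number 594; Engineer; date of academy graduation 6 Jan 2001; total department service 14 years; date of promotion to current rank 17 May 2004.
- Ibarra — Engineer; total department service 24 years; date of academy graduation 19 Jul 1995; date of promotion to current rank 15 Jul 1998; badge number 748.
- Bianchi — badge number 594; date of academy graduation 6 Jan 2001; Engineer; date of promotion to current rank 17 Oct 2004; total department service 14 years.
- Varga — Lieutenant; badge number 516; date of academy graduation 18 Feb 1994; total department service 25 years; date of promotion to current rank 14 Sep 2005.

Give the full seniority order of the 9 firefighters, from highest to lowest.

By date of academy graduation (later first): Drummond (20 Jul 2001); then Salazar (16 Mar 2001); then Whitfield, Bianchi and Haddad (each 6 Jan 2001); then Ibarra (19 Jul 1995); then Varga (18 Feb 1994); then Delgado and Osei (both 7 Sep 1991).
Among Whitfield, Bianchi and Haddad, by total department service (higher first): Whitfield and Bianchi (14 years) before Haddad (2 years).
Whitfield and Bianchi are each Engineer, so the next rule applies.
Whitfield and Bianchi both have badge number 594, so the next rule applies.
Among Whitfield and Bianchi, by date of promotion to current rank (earlier first): Whitfield (17 May 2004) before Bianchi (17 Oct 2004).
Delgado and Osei both have total department service 22 years, so the next rule applies.
Delgado and Osei are each Engineer, so the next rule applies.
Delgado and Osei both have badge number 639, so the next rule applies.
Among Delgado and Osei, by date of promotion to current rank (earlier first): Delgado (14 Aug 2002) before Osei (26 Jul 2007).
Full order: Drummond, Salazar, Whitfield, Bianchi, Haddad, Ibarra, Varga, Delgado, Osei.

Drummond, Salazar, Whitfield, Bianchi, Haddad, Ibarra, Varga, Delgado, Osei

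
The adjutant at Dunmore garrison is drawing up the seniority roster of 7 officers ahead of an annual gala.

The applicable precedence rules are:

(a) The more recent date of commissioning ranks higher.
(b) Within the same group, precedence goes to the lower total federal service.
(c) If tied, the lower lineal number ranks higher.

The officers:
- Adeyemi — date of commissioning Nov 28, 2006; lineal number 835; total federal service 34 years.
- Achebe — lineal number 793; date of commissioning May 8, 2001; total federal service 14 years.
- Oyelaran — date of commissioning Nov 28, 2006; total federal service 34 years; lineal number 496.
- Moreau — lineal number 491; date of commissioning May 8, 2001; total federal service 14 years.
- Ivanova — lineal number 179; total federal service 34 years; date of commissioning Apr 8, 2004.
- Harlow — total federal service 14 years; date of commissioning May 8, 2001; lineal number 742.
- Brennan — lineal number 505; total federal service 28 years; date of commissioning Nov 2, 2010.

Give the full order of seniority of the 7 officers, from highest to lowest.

Brennan, Oyelaran, Adeyemi, Ivanova, Moreau, Harlow, Achebe

By date of commissioning (later first): Brennan (Nov 2, 2010); then Oyelaran and Adeyemi (both Nov 28, 2006); then Ivanova (Apr 8, 2004); then Moreau, Harlow and Achebe (each May 8, 2001).
Oyelaran and Adeyemi both have total federal service 34 years, so the next rule applies.
Among Oyelaran and Adeyemi, by lineal number (lower first): Oyelaran (496) before Adeyemi (835).
Moreau, Harlow and Achebe all have total federal service 14 years, so the next rule applies.
Among Moreau, Harlow and Achebe, by lineal number (lower first): Moreau (491) before Harlow (742) before Achebe (793).
Full order: Brennan, Oyelaran, Adeyemi, Ivanova, Moreau, Harlow, Achebe.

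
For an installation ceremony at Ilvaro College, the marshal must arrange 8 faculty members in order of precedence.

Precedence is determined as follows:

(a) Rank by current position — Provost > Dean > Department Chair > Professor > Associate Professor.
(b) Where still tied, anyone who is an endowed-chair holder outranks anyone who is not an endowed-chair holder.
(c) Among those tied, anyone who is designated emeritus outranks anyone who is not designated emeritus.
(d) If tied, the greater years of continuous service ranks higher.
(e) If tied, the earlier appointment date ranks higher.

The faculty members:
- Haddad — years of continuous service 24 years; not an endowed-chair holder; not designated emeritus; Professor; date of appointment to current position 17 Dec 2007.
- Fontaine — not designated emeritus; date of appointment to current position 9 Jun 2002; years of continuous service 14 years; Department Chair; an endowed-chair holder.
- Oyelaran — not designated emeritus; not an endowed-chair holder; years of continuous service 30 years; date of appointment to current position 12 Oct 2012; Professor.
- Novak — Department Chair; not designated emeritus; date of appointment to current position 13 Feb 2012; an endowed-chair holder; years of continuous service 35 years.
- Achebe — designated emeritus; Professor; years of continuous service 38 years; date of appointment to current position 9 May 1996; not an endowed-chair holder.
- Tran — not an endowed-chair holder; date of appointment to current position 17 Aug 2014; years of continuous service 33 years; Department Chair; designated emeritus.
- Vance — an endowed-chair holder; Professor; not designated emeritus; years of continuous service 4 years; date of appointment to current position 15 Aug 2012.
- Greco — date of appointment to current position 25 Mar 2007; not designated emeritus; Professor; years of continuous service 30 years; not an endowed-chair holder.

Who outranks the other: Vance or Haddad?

By current position: Novak, Fontaine and Tran (Department Chair); then Vance, Achebe, Greco, Oyelaran and Haddad (Professor).
Among Novak, Fontaine and Tran, an endowed-chair holder before not an endowed-chair holder: Novak and Fontaine (an endowed-chair holder) before Tran (not an endowed-chair holder).
Novak and Fontaine are each not designated emeritus, so the next rule applies.
Among Novak and Fontaine, by years of continuous service (higher first): Novak (35 years) before Fontaine (14 years).
Among Vance, Achebe, Greco, Oyelaran and Haddad, an endowed-chair holder before not an endowed-chair holder: Vance (an endowed-chair holder) before Achebe, Greco, Oyelaran and Haddad (not an endowed-chair holder).
Among Achebe, Greco, Oyelaran and Haddad, designated emeritus before not designated emeritus: Achebe (designated emeritus) before Greco, Oyelaran and Haddad (not designated emeritus).
Among Greco, Oyelaran and Haddad, by years of continuous service (higher first): Greco and Oyelaran (30 years) before Haddad (24 years).
Among Greco and Oyelaran, by date of appointment to current position (earlier first): Greco (25 Mar 2007) before Oyelaran (12 Oct 2012).
So Vance takes precedence.

Vance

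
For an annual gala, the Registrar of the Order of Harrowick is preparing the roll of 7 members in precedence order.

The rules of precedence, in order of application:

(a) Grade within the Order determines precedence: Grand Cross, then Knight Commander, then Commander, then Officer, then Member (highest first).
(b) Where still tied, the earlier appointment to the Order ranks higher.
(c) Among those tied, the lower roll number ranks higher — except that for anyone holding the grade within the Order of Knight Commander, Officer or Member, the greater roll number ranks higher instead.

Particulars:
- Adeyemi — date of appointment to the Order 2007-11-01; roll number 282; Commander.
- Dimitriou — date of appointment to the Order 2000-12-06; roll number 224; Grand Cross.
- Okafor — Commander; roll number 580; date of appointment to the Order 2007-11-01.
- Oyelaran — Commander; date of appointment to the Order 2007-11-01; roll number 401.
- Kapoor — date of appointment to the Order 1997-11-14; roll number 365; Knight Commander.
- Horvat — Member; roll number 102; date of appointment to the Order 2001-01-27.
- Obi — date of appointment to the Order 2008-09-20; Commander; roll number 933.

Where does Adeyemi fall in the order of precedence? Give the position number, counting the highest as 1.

By grade within the Order: Dimitriou (Grand Cross); then Kapoor (Knight Commander); then Adeyemi, Oyelaran, Okafor and Obi (Commander); then Horvat (Member).
Among Adeyemi, Oyelaran, Okafor and Obi, by date of appointment to the Order (earlier first): Adeyemi, Oyelaran and Okafor (2007-11-01) before Obi (2008-09-20).
Among Adeyemi, Oyelaran and Okafor, by roll number (lower first): Adeyemi (282) before Oyelaran (401) before Okafor (580).
Order: Dimitriou, Kapoor, Adeyemi, Oyelaran, Okafor, Obi, Horvat. So position 3.

3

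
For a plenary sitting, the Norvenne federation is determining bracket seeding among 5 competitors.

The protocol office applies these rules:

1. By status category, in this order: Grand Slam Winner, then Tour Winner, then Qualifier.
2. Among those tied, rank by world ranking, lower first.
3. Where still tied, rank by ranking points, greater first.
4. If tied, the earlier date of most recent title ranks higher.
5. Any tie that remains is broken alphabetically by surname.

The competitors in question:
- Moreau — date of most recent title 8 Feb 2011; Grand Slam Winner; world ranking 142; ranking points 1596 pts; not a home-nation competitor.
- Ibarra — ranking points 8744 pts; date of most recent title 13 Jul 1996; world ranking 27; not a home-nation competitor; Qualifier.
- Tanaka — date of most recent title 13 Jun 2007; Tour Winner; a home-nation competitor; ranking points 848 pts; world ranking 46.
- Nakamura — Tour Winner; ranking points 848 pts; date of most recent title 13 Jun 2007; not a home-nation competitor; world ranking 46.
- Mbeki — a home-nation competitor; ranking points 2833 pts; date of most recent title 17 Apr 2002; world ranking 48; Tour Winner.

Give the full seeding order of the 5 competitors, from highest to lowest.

Moreau, Nakamura, Tanaka, Mbeki, Ibarra

By status category: Moreau (Grand Slam Winner); then Nakamura, Tanaka and Mbeki (Tour Winner); then Ibarra (Qualifier).
Among Nakamura, Tanaka and Mbeki, by world ranking (lower first): Nakamura and Tanaka (46) before Mbeki (48).
Nakamura and Tanaka both have ranking points 848 pts, so the next rule applies.
Nakamura and Tanaka both have date of most recent title 13 Jun 2007, so the next rule applies.
Among Nakamura and Tanaka, alphabetically by surname: Nakamura before Tanaka.
Full order: Moreau, Nakamura, Tanaka, Mbeki, Ibarra.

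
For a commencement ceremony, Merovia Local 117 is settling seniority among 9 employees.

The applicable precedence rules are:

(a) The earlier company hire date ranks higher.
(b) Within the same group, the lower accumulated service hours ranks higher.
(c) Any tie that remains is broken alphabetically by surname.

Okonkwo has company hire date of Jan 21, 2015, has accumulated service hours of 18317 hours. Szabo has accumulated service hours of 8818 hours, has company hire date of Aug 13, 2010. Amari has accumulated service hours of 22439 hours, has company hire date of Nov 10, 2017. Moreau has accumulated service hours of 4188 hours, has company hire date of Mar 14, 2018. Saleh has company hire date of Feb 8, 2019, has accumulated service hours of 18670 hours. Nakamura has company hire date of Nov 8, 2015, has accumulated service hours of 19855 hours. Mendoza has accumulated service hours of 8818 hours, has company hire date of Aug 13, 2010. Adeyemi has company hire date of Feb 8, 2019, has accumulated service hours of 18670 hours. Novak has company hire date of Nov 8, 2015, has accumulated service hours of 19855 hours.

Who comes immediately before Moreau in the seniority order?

By company hire date (earlier first): Mendoza and Szabo (both Aug 13, 2010); then Okonkwo (Jan 21, 2015); then Nakamura and Novak (both Nov 8, 2015); then Amari (Nov 10, 2017); then Moreau (Mar 14, 2018); then Adeyemi and Saleh (both Feb 8, 2019).
Mendoza and Szabo both have accumulated service hours 8818 hours, so the next rule applies.
Among Mendoza and Szabo, alphabetically by surname: Mendoza before Szabo.
Nakamura and Novak both have accumulated service hours 19855 hours, so the next rule applies.
Among Nakamura and Novak, alphabetically by surname: Nakamura before Novak.
Adeyemi and Saleh both have accumulated service hours 18670 hours, so the next rule applies.
Among Adeyemi and Saleh, alphabetically by surname: Adeyemi before Saleh.
Order: Mendoza, Szabo, Okonkwo, Nakamura, Novak, Amari, Moreau, Adeyemi, Saleh.

Amari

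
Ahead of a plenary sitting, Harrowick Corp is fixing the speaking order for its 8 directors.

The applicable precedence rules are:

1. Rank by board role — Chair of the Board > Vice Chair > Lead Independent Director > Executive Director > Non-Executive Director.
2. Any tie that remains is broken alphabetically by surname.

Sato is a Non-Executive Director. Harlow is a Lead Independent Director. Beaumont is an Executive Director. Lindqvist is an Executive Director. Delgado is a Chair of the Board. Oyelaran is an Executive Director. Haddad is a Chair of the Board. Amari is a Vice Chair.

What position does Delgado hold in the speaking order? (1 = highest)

1

By board role: Delgado and Haddad (Chair of the Board); then Amari (Vice Chair); then Harlow (Lead Independent Director); then Beaumont, Lindqvist and Oyelaran (Executive Director); then Sato (Non-Executive Director).
Among Delgado and Haddad, alphabetically by surname: Delgado before Haddad.
Among Beaumont, Lindqvist and Oyelaran, alphabetically by surname: Beaumont before Lindqvist before Oyelaran.
Order: Delgado, Haddad, Amari, Harlow, Beaumont, Lindqvist, Oyelaran, Sato. So position 1.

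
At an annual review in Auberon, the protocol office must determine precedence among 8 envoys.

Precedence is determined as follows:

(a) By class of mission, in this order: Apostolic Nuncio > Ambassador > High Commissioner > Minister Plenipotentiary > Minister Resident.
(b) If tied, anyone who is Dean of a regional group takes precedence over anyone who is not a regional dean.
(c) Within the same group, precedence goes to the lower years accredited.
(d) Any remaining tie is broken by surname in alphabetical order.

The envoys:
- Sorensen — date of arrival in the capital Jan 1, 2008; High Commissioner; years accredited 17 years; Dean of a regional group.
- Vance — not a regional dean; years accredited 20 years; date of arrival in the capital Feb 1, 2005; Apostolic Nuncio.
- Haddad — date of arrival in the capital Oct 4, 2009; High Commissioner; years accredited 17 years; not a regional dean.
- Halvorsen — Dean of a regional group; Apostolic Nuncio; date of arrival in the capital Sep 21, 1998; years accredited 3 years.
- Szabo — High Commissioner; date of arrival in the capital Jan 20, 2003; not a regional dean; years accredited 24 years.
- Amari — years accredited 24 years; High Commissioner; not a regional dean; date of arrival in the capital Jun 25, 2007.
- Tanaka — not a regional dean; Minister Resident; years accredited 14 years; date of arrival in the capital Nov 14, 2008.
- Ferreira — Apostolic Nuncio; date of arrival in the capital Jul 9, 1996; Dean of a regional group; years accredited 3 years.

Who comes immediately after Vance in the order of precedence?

Sorensen

By class of mission: Ferreira, Halvorsen and Vance (Apostolic Nuncio); then Sorensen, Haddad, Amari and Szabo (High Commissioner); then Tanaka (Minister Resident).
Among Ferreira, Halvorsen and Vance, Dean of a regional group before not a regional dean: Ferreira and Halvorsen (Dean of a regional group) before Vance (not a regional dean).
Ferreira and Halvorsen both have years accredited 3 years, so the next rule applies.
Among Ferreira and Halvorsen, alphabetically by surname: Ferreira before Halvorsen.
Among Sorensen, Haddad, Amari and Szabo, Dean of a regional group before not a regional dean: Sorensen (Dean of a regional group) before Haddad, Amari and Szabo (not a regional dean).
Among Haddad, Amari and Szabo, by years accredited (lower first): Haddad (17 years) before Amari and Szabo (24 years).
Among Amari and Szabo, alphabetically by surname: Amari before Szabo.
Order: Ferreira, Halvorsen, Vance, Sorensen, Haddad, Amari, Szabo, Tanaka.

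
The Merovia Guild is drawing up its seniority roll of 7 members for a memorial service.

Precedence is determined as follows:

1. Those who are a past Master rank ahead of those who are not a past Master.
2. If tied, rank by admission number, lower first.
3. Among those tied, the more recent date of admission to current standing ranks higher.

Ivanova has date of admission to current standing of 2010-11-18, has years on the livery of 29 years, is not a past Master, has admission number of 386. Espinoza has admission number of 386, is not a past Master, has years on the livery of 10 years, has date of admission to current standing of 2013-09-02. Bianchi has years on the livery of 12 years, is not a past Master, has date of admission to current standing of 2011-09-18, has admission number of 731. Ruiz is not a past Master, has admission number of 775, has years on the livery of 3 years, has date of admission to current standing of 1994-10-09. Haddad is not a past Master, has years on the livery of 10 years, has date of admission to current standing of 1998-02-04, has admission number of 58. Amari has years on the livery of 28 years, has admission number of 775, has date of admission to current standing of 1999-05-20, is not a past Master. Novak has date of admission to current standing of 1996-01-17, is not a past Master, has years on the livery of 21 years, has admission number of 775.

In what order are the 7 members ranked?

Haddad, Espinoza, Ivanova, Bianchi, Amari, Novak, Ruiz

By the first rule: Haddad, Espinoza, Ivanova, Bianchi, Amari, Novak and Ruiz (each not a past Master).
Among Haddad, Espinoza, Ivanova, Bianchi, Amari, Novak and Ruiz, by admission number (lower first): Haddad (58) before Espinoza and Ivanova (386) before Bianchi (731) before Amari, Novak and Ruiz (775).
Among Espinoza and Ivanova, by date of admission to current standing (later first): Espinoza (2013-09-02) before Ivanova (2010-11-18).
Among Amari, Novak and Ruiz, by date of admission to current standing (later first): Amari (1999-05-20) before Novak (1996-01-17) before Ruiz (1994-10-09).
Full order: Haddad, Espinoza, Ivanova, Bianchi, Amari, Novak, Ruiz.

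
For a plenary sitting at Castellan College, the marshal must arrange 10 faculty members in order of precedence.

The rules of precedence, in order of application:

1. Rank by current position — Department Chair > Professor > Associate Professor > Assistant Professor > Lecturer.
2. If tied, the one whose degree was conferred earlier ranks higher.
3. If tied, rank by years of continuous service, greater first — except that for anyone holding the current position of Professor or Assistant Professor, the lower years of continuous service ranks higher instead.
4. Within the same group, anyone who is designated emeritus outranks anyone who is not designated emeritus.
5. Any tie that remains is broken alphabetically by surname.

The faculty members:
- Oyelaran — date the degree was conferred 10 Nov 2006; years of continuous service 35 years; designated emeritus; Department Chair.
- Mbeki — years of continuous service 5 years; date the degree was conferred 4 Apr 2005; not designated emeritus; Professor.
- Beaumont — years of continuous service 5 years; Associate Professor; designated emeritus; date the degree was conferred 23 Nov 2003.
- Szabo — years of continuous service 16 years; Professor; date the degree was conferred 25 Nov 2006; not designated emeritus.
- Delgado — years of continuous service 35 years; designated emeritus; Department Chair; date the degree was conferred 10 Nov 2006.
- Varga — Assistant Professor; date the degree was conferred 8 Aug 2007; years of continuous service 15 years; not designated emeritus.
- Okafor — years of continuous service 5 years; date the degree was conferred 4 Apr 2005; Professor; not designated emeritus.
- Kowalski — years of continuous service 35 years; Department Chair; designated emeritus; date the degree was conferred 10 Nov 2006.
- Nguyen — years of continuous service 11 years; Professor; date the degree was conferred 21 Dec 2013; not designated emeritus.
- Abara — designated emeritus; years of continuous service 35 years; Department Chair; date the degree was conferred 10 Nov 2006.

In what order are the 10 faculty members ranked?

Abara, Delgado, Kowalski, Oyelaran, Mbeki, Okafor, Szabo, Nguyen, Beaumont, Varga

By current position: Abara, Delgado, Kowalski and Oyelaran (Department Chair); then Mbeki, Okafor, Szabo and Nguyen (Professor); then Beaumont (Associate Professor); then Varga (Assistant Professor).
Abara, Delgado, Kowalski and Oyelaran all have date the degree was conferred 10 Nov 2006, so the next rule applies.
Abara, Delgado, Kowalski and Oyelaran all have years of continuous service 35 years, so the next rule applies.
Abara, Delgado, Kowalski and Oyelaran are each designated emeritus, so the next rule applies.
Among Abara, Delgado, Kowalski and Oyelaran, alphabetically by surname: Abara before Delgado before Kowalski before Oyelaran.
Among Mbeki, Okafor, Szabo and Nguyen, by date the degree was conferred (earlier first): Mbeki and Okafor (4 Apr 2005) before Szabo (25 Nov 2006) before Nguyen (21 Dec 2013).
Mbeki and Okafor both have years of continuous service 5 years, so the next rule applies.
Mbeki and Okafor are each not designated emeritus, so the next rule applies.
Among Mbeki and Okafor, alphabetically by surname: Mbeki before Okafor.
Full order: Abara, Delgado, Kowalski, Oyelaran, Mbeki, Okafor, Szabo, Nguyen, Beaumont, Varga.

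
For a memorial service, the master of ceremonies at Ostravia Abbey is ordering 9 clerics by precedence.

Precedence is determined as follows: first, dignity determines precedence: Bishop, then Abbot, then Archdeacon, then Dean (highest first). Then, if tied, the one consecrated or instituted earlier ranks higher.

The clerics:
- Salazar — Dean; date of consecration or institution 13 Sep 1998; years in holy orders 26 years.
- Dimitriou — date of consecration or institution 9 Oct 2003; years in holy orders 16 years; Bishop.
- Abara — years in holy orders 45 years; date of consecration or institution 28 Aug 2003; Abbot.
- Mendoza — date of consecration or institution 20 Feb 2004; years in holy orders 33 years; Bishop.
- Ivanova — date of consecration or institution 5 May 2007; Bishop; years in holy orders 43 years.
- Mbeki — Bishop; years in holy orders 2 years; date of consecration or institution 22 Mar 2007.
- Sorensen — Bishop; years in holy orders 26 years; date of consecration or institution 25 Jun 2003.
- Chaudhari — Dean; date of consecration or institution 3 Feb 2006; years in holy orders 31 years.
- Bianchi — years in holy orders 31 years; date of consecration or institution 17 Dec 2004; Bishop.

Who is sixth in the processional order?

By dignity: Sorensen, Dimitriou, Mendoza, Bianchi, Mbeki and Ivanova (Bishop); then Abara (Abbot); then Salazar and Chaudhari (Dean).
Among Sorensen, Dimitriou, Mendoza, Bianchi, Mbeki and Ivanova, by date of consecration or institution (earlier first): Sorensen (25 Jun 2003) before Dimitriou (9 Oct 2003) before Mendoza (20 Feb 2004) before Bianchi (17 Dec 2004) before Mbeki (22 Mar 2007) before Ivanova (5 May 2007).
Among Salazar and Chaudhari, by date of consecration or institution (earlier first): Salazar (13 Sep 1998) before Chaudhari (3 Feb 2006).
Order: Sorensen, Dimitriou, Mendoza, Bianchi, Mbeki, Ivanova, Abara, Salazar, Chaudhari.

Ivanova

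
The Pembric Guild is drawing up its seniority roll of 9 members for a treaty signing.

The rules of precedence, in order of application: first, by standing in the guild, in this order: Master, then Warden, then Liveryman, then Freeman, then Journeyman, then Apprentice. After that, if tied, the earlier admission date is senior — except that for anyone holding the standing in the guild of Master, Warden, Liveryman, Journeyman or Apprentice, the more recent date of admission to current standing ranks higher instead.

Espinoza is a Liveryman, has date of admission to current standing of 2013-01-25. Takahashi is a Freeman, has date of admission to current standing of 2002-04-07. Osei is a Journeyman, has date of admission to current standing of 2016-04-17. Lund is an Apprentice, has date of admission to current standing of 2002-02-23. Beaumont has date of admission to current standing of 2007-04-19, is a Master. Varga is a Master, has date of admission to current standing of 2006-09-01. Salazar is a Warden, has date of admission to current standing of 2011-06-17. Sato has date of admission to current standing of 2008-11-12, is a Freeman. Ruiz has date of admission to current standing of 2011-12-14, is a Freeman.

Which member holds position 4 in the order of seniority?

Espinoza

By standing in the guild: Beaumont and Varga (Master); then Salazar (Warden); then Espinoza (Liveryman); then Takahashi, Sato and Ruiz (Freeman); then Osei (Journeyman); then Lund (Apprentice).
Among Beaumont and Varga, by date of admission to current standing (later first) (reversed rule for this group): Beaumont (2007-04-19) before Varga (2006-09-01).
Among Takahashi, Sato and Ruiz, by date of admission to current standing (earlier first): Takahashi (2002-04-07) before Sato (2008-11-12) before Ruiz (2011-12-14).
Order: Beaumont, Varga, Salazar, Espinoza, Takahashi, Sato, Ruiz, Osei, Lund.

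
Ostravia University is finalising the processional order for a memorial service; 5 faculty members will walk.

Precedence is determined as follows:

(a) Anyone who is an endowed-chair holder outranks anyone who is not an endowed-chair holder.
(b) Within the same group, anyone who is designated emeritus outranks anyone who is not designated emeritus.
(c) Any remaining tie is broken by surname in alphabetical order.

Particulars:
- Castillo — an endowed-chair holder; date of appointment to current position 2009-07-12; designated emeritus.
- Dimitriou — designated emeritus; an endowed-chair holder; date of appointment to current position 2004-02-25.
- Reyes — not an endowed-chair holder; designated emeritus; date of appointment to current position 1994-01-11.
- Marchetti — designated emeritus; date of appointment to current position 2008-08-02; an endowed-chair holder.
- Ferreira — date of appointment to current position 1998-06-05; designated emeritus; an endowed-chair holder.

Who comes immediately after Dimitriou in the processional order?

By the first rule: Castillo, Dimitriou, Ferreira and Marchetti (each an endowed-chair holder); then Reyes (not an endowed-chair holder).
Castillo, Dimitriou, Ferreira and Marchetti are each designated emeritus, so the next rule applies.
Among Castillo, Dimitriou, Ferreira and Marchetti, alphabetically by surname: Castillo before Dimitriou before Ferreira before Marchetti.
Order: Castillo, Dimitriou, Ferreira, Marchetti, Reyes.

Ferreira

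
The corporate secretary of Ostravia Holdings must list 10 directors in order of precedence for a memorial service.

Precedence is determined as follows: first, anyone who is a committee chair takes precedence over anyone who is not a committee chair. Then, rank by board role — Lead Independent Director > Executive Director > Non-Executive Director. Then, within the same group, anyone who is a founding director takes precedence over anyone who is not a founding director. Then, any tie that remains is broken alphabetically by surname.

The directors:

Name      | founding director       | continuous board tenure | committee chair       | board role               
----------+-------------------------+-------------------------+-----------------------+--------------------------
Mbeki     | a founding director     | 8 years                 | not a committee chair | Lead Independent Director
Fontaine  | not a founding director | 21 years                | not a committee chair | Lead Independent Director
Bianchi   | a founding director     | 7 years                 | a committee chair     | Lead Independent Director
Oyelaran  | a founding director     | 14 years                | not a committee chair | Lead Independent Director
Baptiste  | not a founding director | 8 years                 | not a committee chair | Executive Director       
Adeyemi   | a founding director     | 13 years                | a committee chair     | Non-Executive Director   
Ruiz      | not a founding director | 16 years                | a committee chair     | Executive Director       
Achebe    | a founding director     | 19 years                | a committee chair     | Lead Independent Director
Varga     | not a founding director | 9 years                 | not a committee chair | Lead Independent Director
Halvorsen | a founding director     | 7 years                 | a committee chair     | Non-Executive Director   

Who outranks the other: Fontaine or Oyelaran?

Oyelaran

By the first rule: Achebe, Bianchi, Ruiz, Adeyemi and Halvorsen (each a committee chair); then Mbeki, Oyelaran, Fontaine, Varga and Baptiste (each not a committee chair).
Among Achebe, Bianchi, Ruiz, Adeyemi and Halvorsen, by board role: Achebe and Bianchi (Lead Independent Director) before Ruiz (Executive Director) before Adeyemi and Halvorsen (Non-Executive Director).
Achebe and Bianchi are each a founding director, so the next rule applies.
Among Achebe and Bianchi, alphabetically by surname: Achebe before Bianchi.
Adeyemi and Halvorsen are each a founding director, so the next rule applies.
Among Adeyemi and Halvorsen, alphabetically by surname: Adeyemi before Halvorsen.
Among Mbeki, Oyelaran, Fontaine, Varga and Baptiste, by board role: Mbeki, Oyelaran, Fontaine and Varga (Lead Independent Director) before Baptiste (Executive Director).
Among Mbeki, Oyelaran, Fontaine and Varga, a founding director before not a founding director: Mbeki and Oyelaran (a founding director) before Fontaine and Varga (not a founding director).
Among Mbeki and Oyelaran, alphabetically by surname: Mbeki before Oyelaran.
Among Fontaine and Varga, alphabetically by surname: Fontaine before Varga.
So Oyelaran takes precedence.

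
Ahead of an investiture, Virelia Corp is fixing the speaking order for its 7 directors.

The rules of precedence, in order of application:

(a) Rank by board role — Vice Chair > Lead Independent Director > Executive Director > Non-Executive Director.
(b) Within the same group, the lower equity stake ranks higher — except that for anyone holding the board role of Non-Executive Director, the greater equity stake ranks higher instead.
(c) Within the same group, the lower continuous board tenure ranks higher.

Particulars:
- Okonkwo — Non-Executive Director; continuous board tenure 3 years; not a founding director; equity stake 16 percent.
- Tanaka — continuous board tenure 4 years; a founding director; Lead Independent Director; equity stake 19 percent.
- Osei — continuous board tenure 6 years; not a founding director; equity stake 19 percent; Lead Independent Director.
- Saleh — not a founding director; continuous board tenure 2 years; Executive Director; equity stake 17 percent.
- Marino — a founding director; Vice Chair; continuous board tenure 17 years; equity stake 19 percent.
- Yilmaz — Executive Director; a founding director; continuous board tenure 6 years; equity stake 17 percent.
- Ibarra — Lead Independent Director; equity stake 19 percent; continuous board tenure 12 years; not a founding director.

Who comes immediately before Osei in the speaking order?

Tanaka

By board role: Marino (Vice Chair); then Tanaka, Osei and Ibarra (Lead Independent Director); then Saleh and Yilmaz (Executive Director); then Okonkwo (Non-Executive Director).
Tanaka, Osei and Ibarra all have equity stake 19 percent, so the next rule applies.
Among Tanaka, Osei and Ibarra, by continuous board tenure (lower first): Tanaka (4 years) before Osei (6 years) before Ibarra (12 years).
Saleh and Yilmaz both have equity stake 17 percent, so the next rule applies.
Among Saleh and Yilmaz, by continuous board tenure (lower first): Saleh (2 years) before Yilmaz (6 years).
Order: Marino, Tanaka, Osei, Ibarra, Saleh, Yilmaz, Okonkwo.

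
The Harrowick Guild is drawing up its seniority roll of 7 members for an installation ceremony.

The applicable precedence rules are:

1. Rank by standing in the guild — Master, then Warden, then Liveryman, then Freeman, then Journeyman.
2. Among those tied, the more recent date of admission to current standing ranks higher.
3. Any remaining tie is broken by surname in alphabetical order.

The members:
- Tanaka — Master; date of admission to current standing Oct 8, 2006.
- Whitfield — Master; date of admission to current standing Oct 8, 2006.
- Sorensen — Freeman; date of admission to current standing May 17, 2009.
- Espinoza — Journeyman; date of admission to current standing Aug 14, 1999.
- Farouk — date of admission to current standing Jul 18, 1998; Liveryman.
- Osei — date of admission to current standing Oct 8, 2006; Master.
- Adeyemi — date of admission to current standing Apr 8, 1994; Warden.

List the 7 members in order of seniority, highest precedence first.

Osei, Tanaka, Whitfield, Adeyemi, Farouk, Sorensen, Espinoza

By standing in the guild: Osei, Tanaka and Whitfield (Master); then Adeyemi (Warden); then Farouk (Liveryman); then Sorensen (Freeman); then Espinoza (Journeyman).
Osei, Tanaka and Whitfield all have date of admission to current standing Oct 8, 2006, so the next rule applies.
Among Osei, Tanaka and Whitfield, alphabetically by surname: Osei before Tanaka before Whitfield.
Full order: Osei, Tanaka, Whitfield, Adeyemi, Farouk, Sorensen, Espinoza.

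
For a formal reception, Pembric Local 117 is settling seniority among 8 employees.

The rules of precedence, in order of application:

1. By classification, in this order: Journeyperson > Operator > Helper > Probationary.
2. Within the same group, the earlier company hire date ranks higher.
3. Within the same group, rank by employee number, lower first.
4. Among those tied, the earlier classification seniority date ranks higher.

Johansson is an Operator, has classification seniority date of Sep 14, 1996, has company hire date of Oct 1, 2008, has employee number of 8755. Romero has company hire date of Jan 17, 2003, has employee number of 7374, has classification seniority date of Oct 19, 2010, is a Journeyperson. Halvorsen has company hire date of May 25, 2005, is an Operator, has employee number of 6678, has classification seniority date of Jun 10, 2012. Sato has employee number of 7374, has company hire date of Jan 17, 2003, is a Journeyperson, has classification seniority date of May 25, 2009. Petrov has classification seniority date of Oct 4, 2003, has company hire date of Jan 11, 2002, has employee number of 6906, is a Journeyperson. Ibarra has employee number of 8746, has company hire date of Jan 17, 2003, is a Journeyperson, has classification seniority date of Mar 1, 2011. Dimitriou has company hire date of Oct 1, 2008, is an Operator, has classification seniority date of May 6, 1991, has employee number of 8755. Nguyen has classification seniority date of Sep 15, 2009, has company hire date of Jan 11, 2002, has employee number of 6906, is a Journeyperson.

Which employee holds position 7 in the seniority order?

By classification: Petrov, Nguyen, Sato, Romero and Ibarra (Journeyperson); then Halvorsen, Dimitriou and Johansson (Operator).
Among Petrov, Nguyen, Sato, Romero and Ibarra, by company hire date (earlier first): Petrov and Nguyen (Jan 11, 2002) before Sato, Romero and Ibarra (Jan 17, 2003).
Petrov and Nguyen both have employee number 6906, so the next rule applies.
Among Petrov and Nguyen, by classification seniority date (earlier first): Petrov (Oct 4, 2003) before Nguyen (Sep 15, 2009).
Among Sato, Romero and Ibarra, by employee number (lower first): Sato and Romero (7374) before Ibarra (8746).
Among Sato and Romero, by classification seniority date (earlier first): Sato (May 25, 2009) before Romero (Oct 19, 2010).
Among Halvorsen, Dimitriou and Johansson, by company hire date (earlier first): Halvorsen (May 25, 2005) before Dimitriou and Johansson (Oct 1, 2008).
Dimitriou and Johansson both have employee number 8755, so the next rule applies.
Among Dimitriou and Johansson, by classification seniority date (earlier first): Dimitriou (May 6, 1991) before Johansson (Sep 14, 1996).
Order: Petrov, Nguyen, Sato, Romero, Ibarra, Halvorsen, Dimitriou, Johansson.

Dimitriou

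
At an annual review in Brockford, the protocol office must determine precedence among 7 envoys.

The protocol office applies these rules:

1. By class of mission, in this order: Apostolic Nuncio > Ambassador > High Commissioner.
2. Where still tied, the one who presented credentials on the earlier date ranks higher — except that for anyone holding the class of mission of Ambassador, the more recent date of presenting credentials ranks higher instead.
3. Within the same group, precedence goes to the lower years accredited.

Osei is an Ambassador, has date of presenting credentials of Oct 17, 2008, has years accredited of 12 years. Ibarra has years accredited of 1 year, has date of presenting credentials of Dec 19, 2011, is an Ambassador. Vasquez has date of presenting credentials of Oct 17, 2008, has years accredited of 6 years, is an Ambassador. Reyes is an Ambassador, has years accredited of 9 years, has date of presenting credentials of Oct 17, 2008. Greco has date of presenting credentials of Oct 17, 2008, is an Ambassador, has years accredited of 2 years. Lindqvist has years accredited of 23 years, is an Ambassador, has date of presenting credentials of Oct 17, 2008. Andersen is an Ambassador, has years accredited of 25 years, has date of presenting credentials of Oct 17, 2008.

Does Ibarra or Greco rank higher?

Ibarra

By class of mission: Ibarra, Greco, Vasquez, Reyes, Osei, Lindqvist and Andersen (Ambassador).
Among Ibarra, Greco, Vasquez, Reyes, Osei, Lindqvist and Andersen, by date of presenting credentials (later first) (reversed rule for this group): Ibarra (Dec 19, 2011) before Greco, Vasquez, Reyes, Osei, Lindqvist and Andersen (Oct 17, 2008).
Among Greco, Vasquez, Reyes, Osei, Lindqvist and Andersen, by years accredited (lower first): Greco (2 years) before Vasquez (6 years) before Reyes (9 years) before Osei (12 years) before Lindqvist (23 years) before Andersen (25 years).
So Ibarra takes precedence.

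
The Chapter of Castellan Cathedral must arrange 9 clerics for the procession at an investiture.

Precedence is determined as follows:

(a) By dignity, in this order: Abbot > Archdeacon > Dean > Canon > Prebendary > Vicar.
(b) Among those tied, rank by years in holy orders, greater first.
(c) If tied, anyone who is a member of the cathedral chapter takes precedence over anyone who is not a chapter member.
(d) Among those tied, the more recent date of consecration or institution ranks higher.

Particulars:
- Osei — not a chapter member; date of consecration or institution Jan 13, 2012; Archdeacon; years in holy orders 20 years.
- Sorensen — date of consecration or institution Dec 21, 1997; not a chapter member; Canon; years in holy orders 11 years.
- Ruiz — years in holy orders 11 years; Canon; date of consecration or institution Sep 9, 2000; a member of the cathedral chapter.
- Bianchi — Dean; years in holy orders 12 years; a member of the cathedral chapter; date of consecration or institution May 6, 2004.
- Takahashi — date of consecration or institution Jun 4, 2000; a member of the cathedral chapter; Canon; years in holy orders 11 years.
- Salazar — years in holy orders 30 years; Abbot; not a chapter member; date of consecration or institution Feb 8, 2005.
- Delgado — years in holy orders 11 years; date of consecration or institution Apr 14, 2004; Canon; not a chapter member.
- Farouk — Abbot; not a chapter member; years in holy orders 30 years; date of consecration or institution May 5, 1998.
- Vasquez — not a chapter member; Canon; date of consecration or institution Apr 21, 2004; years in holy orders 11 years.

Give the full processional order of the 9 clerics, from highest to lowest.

Salazar, Farouk, Osei, Bianchi, Ruiz, Takahashi, Vasquez, Delgado, Sorensen

By dignity: Salazar and Farouk (Abbot); then Osei (Archdeacon); then Bianchi (Dean); then Ruiz, Takahashi, Vasquez, Delgado and Sorensen (Canon).
Salazar and Farouk both have years in holy orders 30 years, so the next rule applies.
Salazar and Farouk are each not a chapter member, so the next rule applies.
Among Salazar and Farouk, by date of consecration or institution (later first): Salazar (Feb 8, 2005) before Farouk (May 5, 1998).
Ruiz, Takahashi, Vasquez, Delgado and Sorensen all have years in holy orders 11 years, so the next rule applies.
Among Ruiz, Takahashi, Vasquez, Delgado and Sorensen, a member of the cathedral chapter before not a chapter member: Ruiz and Takahashi (a member of the cathedral chapter) before Vasquez, Delgado and Sorensen (not a chapter member).
Among Ruiz and Takahashi, by date of consecration or institution (later first): Ruiz (Sep 9, 2000) before Takahashi (Jun 4, 2000).
Among Vasquez, Delgado and Sorensen, by date of consecration or institution (later first): Vasquez (Apr 21, 2004) before Delgado (Apr 14, 2004) before Sorensen (Dec 21, 1997).
Full order: Salazar, Farouk, Osei, Bianchi, Ruiz, Takahashi, Vasquez, Delgado, Sorensen.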